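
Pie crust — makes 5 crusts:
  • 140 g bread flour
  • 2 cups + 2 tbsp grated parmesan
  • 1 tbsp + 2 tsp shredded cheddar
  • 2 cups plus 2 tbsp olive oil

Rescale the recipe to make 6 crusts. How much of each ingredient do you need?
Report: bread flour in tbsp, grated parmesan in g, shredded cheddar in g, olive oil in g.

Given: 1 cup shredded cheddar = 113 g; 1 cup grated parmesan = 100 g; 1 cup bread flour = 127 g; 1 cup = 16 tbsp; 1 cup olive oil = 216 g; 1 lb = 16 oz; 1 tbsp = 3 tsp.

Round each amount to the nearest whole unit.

Scaling factor: 6/5 = 1.2.
bread flour: 140 g × 6/5 ÷ 127 g/cup × 16 tbsp/cup ≈ 21 tbsp
grated parmesan: (2 cup + 2 tbsp = 2.125 cup) × 6/5 × 100 g/cup = 255 g
shredded cheddar: (1 tbsp + 2 tsp = 5/3 tbsp) × 6/5 ÷ 16 tbsp/cup × 113 g/cup ≈ 14 g
olive oil: (2 cup + 2 tbsp = 2.125 cup) × 6/5 × 216 g/cup ≈ 551 g

bread flour: 21 tbsp; grated parmesan: 255 g; shredded cheddar: 14 g; olive oil: 551 g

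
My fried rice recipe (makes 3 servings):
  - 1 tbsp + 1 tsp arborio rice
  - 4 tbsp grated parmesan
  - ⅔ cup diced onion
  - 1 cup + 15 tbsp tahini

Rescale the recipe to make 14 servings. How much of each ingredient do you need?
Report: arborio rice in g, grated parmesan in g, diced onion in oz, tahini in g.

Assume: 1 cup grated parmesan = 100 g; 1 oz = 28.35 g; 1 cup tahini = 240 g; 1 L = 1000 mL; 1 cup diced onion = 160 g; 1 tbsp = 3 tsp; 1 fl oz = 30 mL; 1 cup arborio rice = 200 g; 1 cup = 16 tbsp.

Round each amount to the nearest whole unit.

arborio rice: 78 g; grated parmesan: 117 g; diced onion: 18 oz; tahini: 2170 g

Scaling factor: 14/3.
arborio rice: (1 tbsp + 1 tsp = 4/3 tbsp) × 14/3 ÷ 16 tbsp/cup × 200 g/cup ≈ 78 g
grated parmesan: 4 tbsp × 14/3 ÷ 16 tbsp/cup × 100 g/cup ≈ 117 g
diced onion: 2/3 cup × 14/3 × 160 g/cup ÷ 28.35 g/oz ≈ 18 oz
tahini: (1 cup + 15 tbsp = 1.9375 cup) × 14/3 × 240 g/cup = 2170 g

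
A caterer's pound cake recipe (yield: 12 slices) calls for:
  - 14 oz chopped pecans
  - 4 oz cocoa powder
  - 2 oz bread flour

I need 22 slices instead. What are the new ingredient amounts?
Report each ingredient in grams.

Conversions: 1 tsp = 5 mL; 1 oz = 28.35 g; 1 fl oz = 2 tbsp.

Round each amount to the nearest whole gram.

chopped pecans: 728 g; cocoa powder: 208 g; bread flour: 104 g

Scaling factor: 22/12 = 11/6.
chopped pecans: 14 oz × 11/6 × 28.35 g/oz ≈ 728 g
cocoa powder: 4 oz × 11/6 × 28.35 g/oz ≈ 208 g
bread flour: 2 oz × 11/6 × 28.35 g/oz ≈ 104 g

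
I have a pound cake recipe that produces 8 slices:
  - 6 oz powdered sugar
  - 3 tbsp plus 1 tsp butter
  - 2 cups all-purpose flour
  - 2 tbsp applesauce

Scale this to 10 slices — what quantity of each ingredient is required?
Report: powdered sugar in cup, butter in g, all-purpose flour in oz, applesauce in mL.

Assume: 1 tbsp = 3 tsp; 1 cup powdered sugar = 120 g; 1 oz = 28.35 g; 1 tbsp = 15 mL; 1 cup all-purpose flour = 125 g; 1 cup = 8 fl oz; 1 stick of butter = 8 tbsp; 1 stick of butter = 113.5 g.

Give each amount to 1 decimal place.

Scaling factor: 10/8 = 5/4 = 1.25.
powdered sugar: 6 oz × 5/4 × 28.35 g/oz ÷ 120 g/cup ≈ 1.8 cup
butter: (3 tbsp + 1 tsp = 10/3 tbsp) × 5/4 ÷ 8 tbsp/stick × 113.5 g/stick ≈ 59.1 g
all-purpose flour: 2 cup × 5/4 × 125 g/cup ÷ 28.35 g/oz ≈ 11.0 oz
applesauce: 2 tbsp × 5/4 × 15 mL/tbsp = 37.5 mL

powdered sugar: 1.8 cup; butter: 59.1 g; all-purpose flour: 11.0 oz; applesauce: 37.5 mL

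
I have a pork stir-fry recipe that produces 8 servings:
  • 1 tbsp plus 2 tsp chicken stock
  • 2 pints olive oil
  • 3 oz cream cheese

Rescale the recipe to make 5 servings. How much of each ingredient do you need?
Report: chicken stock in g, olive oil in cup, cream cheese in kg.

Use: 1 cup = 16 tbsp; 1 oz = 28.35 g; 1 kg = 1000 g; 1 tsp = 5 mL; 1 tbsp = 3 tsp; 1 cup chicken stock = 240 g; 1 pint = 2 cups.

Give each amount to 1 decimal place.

chicken stock: 15.6 g; olive oil: 2.5 cup; cream cheese: 0.1 kg

Scaling factor: 5/8 = 0.625.
chicken stock: (1 tbsp + 2 tsp = 5/3 tbsp) × 5/8 ÷ 16 tbsp/cup × 240 g/cup ≈ 15.6 g
olive oil: 2 pint × 5/8 × 2 cup/pint = 2.5 cup
cream cheese: 3 oz × 5/8 × 28.35 g/oz ÷ 1000 g/kg ≈ 0.1 kg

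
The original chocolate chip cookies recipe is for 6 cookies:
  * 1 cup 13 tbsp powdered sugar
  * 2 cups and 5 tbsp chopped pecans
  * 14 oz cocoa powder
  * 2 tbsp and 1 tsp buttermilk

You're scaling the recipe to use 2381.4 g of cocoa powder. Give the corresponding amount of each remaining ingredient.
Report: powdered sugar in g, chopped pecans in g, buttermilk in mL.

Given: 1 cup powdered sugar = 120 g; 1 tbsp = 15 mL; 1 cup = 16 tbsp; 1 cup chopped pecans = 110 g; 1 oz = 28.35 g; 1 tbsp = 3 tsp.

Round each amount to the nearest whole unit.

powdered sugar: 1305 g; chopped pecans: 1526 g; buttermilk: 210 mL

The original recipe has 396.9 g of cocoa powder, so the scaling factor is 2381.4 ÷ 396.9 = 6.
powdered sugar: (1 cup + 13 tbsp = 1.8125 cup) × 6 × 120 g/cup = 1305 g
chopped pecans: (2 cup + 5 tbsp = 2.3125 cup) × 6 × 110 g/cup ≈ 1526 g
buttermilk: (2 tbsp + 1 tsp = 7/3 tbsp) × 6 × 15 mL/tbsp = 210 mL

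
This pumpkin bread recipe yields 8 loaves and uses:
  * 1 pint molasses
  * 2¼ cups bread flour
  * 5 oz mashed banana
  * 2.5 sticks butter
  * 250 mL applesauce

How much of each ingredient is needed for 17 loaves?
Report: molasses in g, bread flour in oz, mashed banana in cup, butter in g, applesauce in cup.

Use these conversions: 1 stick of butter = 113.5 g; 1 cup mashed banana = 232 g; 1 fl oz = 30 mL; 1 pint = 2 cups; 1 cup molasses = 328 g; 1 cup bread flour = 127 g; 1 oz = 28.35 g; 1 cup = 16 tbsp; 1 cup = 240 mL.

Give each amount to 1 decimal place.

Scaling factor: 17/8 = 2.125.
molasses: 1 pint × 17/8 × 2 cup/pint × 328 g/cup = 1394.0 g
bread flour: 2.25 cup × 17/8 × 127 g/cup ÷ 28.35 g/oz ≈ 21.4 oz
mashed banana: 5 oz × 17/8 × 28.35 g/oz ÷ 232 g/cup ≈ 1.3 cup
butter: 2.5 stick × 17/8 × 113.5 g/stick ≈ 603.0 g
applesauce: 250 mL × 17/8 ÷ 240 mL/cup ≈ 2.2 cup

molasses: 1394.0 g; bread flour: 21.4 oz; mashed banana: 1.3 cup; butter: 603.0 g; applesauce: 2.2 cup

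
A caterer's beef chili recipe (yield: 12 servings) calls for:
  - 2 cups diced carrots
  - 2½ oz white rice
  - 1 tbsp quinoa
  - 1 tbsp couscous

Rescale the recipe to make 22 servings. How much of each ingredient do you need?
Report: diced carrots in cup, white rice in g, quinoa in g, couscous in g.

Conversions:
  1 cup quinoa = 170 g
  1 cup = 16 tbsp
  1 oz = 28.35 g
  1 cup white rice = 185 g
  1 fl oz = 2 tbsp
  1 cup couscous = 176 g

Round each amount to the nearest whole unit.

diced carrots: 4 cup; white rice: 130 g; quinoa: 19 g; couscous: 20 g

Scaling factor: 22/12 = 11/6.
diced carrots: 2 cup × 11/6 ≈ 4 cup
white rice: 2.5 oz × 11/6 × 28.35 g/oz ≈ 130 g
quinoa: 1 tbsp × 11/6 ÷ 16 tbsp/cup × 170 g/cup ≈ 19 g
couscous: 1 tbsp × 11/6 ÷ 16 tbsp/cup × 176 g/cup ≈ 20 g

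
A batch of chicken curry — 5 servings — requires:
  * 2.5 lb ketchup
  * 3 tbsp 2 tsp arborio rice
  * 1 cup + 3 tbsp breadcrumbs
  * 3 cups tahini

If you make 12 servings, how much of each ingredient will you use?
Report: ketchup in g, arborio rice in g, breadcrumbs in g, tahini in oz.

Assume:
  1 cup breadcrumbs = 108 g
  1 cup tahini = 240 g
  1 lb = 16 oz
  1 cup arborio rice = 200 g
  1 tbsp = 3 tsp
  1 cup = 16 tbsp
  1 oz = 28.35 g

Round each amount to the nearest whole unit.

ketchup: 2722 g; arborio rice: 110 g; breadcrumbs: 308 g; tahini: 61 oz

Scaling factor: 12/5 = 2.4.
ketchup: 2.5 lb × 12/5 × 16 oz/lb × 28.35 g/oz ≈ 2722 g
arborio rice: (3 tbsp + 2 tsp = 11/3 tbsp) × 12/5 ÷ 16 tbsp/cup × 200 g/cup = 110 g
breadcrumbs: (1 cup + 3 tbsp = 1.1875 cup) × 12/5 × 108 g/cup ≈ 308 g
tahini: 3 cup × 12/5 × 240 g/cup ÷ 28.35 g/oz ≈ 61 oz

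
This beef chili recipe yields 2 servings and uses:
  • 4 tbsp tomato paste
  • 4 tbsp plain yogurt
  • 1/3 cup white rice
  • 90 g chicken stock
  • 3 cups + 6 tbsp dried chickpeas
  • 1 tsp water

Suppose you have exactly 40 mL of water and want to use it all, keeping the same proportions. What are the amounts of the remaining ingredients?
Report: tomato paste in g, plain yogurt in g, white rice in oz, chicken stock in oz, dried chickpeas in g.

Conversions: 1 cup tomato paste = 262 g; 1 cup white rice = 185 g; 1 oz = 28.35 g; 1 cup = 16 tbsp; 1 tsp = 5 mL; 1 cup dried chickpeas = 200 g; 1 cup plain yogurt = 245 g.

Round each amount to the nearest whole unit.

tomato paste: 524 g; plain yogurt: 490 g; white rice: 17 oz; chicken stock: 25 oz; dried chickpeas: 5400 g

The original recipe has 5 mL of water, so the scaling factor is 40 ÷ 5 = 8.
tomato paste: 4 tbsp × 8 ÷ 16 tbsp/cup × 262 g/cup = 524 g
plain yogurt: 4 tbsp × 8 ÷ 16 tbsp/cup × 245 g/cup = 490 g
white rice: 1/3 cup × 8 × 185 g/cup ÷ 28.35 g/oz ≈ 17 oz
chicken stock: 90 g × 8 ÷ 28.35 g/oz ≈ 25 oz
dried chickpeas: (3 cup + 6 tbsp = 3.375 cup) × 8 × 200 g/cup = 5400 g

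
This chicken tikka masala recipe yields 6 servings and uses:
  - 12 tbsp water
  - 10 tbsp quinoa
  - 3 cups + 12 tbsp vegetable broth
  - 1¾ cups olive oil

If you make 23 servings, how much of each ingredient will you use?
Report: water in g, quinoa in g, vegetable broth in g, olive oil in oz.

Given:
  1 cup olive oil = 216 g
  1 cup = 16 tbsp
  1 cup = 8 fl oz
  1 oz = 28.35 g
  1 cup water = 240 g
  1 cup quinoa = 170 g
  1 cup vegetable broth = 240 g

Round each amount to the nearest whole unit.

water: 690 g; quinoa: 407 g; vegetable broth: 3450 g; olive oil: 51 oz

Scaling factor: 23/6.
water: 12 tbsp × 23/6 ÷ 16 tbsp/cup × 240 g/cup = 690 g
quinoa: 10 tbsp × 23/6 ÷ 16 tbsp/cup × 170 g/cup ≈ 407 g
vegetable broth: (3 cup + 12 tbsp = 3.75 cup) × 23/6 × 240 g/cup = 3450 g
olive oil: 1.75 cup × 23/6 × 216 g/cup ÷ 28.35 g/oz ≈ 51 oz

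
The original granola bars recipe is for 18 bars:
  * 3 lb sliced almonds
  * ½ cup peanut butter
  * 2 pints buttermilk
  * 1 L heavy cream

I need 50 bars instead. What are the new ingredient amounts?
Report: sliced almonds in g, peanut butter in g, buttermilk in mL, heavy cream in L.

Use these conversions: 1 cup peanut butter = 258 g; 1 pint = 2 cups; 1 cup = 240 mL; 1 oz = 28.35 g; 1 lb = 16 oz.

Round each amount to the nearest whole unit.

Scaling factor: 50/18 = 25/9.
sliced almonds: 3 lb × 25/9 × 16 oz/lb × 28.35 g/oz = 3780 g
peanut butter: 0.5 cup × 25/9 × 258 g/cup ≈ 358 g
buttermilk: 2 pint × 25/9 × 2 cup/pint × 240 mL/cup ≈ 2667 mL
heavy cream: 1 L × 25/9 ≈ 3 L

sliced almonds: 3780 g; peanut butter: 358 g; buttermilk: 2667 mL; heavy cream: 3 L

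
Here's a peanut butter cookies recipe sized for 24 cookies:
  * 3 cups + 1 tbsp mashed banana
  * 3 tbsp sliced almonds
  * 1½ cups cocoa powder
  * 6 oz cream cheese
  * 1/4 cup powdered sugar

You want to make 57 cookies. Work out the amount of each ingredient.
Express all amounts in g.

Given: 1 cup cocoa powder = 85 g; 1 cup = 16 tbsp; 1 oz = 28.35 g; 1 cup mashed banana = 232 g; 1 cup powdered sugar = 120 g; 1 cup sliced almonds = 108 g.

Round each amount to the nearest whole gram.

Scaling factor: 57/24 = 19/8 = 2.375.
mashed banana: (3 cup + 1 tbsp = 3.0625 cup) × 19/8 × 232 g/cup ≈ 1687 g
sliced almonds: 3 tbsp × 19/8 ÷ 16 tbsp/cup × 108 g/cup ≈ 48 g
cocoa powder: 1.5 cup × 19/8 × 85 g/cup ≈ 303 g
cream cheese: 6 oz × 19/8 × 28.35 g/oz ≈ 404 g
powdered sugar: 0.25 cup × 19/8 × 120 g/cup ≈ 71 g

mashed banana: 1687 g; sliced almonds: 48 g; cocoa powder: 303 g; cream cheese: 404 g; powdered sugar: 71 g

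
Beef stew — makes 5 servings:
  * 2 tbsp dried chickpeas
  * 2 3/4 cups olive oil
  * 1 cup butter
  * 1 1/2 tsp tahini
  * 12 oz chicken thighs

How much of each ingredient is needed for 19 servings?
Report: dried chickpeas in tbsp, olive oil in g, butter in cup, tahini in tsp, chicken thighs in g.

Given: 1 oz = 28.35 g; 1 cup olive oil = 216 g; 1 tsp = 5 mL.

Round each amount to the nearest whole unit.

dried chickpeas: 8 tbsp; olive oil: 2257 g; butter: 4 cup; tahini: 6 tsp; chicken thighs: 1293 g

Scaling factor: 19/5 = 3.8.
dried chickpeas: 2 tbsp × 19/5 ≈ 8 tbsp
olive oil: 2.75 cup × 19/5 × 216 g/cup ≈ 2257 g
butter: 1 cup × 19/5 ≈ 4 cup
tahini: 1.5 tsp × 19/5 ≈ 6 tsp
chicken thighs: 12 oz × 19/5 × 28.35 g/oz ≈ 1293 g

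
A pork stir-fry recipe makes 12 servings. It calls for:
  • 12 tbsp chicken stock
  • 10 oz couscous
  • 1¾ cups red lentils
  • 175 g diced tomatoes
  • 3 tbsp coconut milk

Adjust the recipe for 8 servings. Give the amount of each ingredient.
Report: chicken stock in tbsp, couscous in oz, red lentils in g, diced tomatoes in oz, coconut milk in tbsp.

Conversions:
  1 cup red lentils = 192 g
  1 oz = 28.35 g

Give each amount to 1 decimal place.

Scaling factor: 8/12 = 2/3.
chicken stock: 12 tbsp × 2/3 = 8.0 tbsp
couscous: 10 oz × 2/3 ≈ 6.7 oz
red lentils: 1.75 cup × 2/3 × 192 g/cup = 224.0 g
diced tomatoes: 175 g × 2/3 ÷ 28.35 g/oz ≈ 4.1 oz
coconut milk: 3 tbsp × 2/3 = 2.0 tbsp

chicken stock: 8.0 tbsp; couscous: 6.7 oz; red lentils: 224.0 g; diced tomatoes: 4.1 oz; coconut milk: 2.0 tbsp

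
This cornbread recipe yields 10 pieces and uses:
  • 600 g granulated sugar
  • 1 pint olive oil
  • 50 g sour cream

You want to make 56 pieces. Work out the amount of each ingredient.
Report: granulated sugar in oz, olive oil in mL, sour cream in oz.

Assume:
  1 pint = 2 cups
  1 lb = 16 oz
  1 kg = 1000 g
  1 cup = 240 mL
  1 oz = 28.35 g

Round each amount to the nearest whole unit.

Scaling factor: 56/10 = 28/5 = 5.6.
granulated sugar: 600 g × 28/5 ÷ 28.35 g/oz ≈ 119 oz
olive oil: 1 pint × 28/5 × 2 cup/pint × 240 mL/cup = 2688 mL
sour cream: 50 g × 28/5 ÷ 28.35 g/oz ≈ 10 oz

granulated sugar: 119 oz; olive oil: 2688 mL; sour cream: 10 oz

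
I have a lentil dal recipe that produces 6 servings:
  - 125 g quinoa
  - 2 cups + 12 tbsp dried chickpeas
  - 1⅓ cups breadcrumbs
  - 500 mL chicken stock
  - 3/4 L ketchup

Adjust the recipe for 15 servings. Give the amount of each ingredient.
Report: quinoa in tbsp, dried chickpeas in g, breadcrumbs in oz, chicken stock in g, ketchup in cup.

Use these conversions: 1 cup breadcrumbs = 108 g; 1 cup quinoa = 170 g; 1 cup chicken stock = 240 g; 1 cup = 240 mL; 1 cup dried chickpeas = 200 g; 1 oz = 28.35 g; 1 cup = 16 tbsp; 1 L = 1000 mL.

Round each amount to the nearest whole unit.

quinoa: 29 tbsp; dried chickpeas: 1375 g; breadcrumbs: 13 oz; chicken stock: 1250 g; ketchup: 8 cup

Scaling factor: 15/6 = 5/2 = 2.5.
quinoa: 125 g × 5/2 ÷ 170 g/cup × 16 tbsp/cup ≈ 29 tbsp
dried chickpeas: (2 cup + 12 tbsp = 2.75 cup) × 5/2 × 200 g/cup = 1375 g
breadcrumbs: 4/3 cup × 5/2 × 108 g/cup ÷ 28.35 g/oz ≈ 13 oz
chicken stock: 500 mL × 5/2 ÷ 240 mL/cup × 240 g/cup = 1250 g
ketchup: 0.75 L × 5/2 × 1000 mL/L ÷ 240 mL/cup ≈ 8 cup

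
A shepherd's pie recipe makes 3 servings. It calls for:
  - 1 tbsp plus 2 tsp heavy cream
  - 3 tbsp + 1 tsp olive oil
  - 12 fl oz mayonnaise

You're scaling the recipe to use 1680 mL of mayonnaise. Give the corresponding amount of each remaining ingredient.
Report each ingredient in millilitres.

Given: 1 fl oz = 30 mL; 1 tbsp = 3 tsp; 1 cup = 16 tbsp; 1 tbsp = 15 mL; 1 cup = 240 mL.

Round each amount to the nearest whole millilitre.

heavy cream: 117 mL; olive oil: 233 mL

The original recipe has 360 mL of mayonnaise, so the scaling factor is 1680 ÷ 360 = 14/3.
heavy cream: (1 tbsp + 2 tsp = 5/3 tbsp) × 14/3 × 15 mL/tbsp ≈ 117 mL
olive oil: (3 tbsp + 1 tsp = 10/3 tbsp) × 14/3 × 15 mL/tbsp ≈ 233 mL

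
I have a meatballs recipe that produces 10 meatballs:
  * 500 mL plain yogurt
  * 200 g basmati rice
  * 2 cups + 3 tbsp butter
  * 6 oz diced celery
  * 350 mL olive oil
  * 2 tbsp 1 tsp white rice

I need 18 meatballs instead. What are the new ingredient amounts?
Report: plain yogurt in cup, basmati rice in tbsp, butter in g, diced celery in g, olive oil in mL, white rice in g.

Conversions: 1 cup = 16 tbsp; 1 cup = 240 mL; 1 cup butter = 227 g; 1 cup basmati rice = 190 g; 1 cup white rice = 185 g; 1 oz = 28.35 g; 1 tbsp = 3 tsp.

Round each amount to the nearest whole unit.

Scaling factor: 18/10 = 9/5 = 1.8.
plain yogurt: 500 mL × 9/5 ÷ 240 mL/cup ≈ 4 cup
basmati rice: 200 g × 9/5 ÷ 190 g/cup × 16 tbsp/cup ≈ 30 tbsp
butter: (2 cup + 3 tbsp = 2.1875 cup) × 9/5 × 227 g/cup ≈ 894 g
diced celery: 6 oz × 9/5 × 28.35 g/oz ≈ 306 g
olive oil: 350 mL × 9/5 = 630 mL
white rice: (2 tbsp + 1 tsp = 7/3 tbsp) × 9/5 ÷ 16 tbsp/cup × 185 g/cup ≈ 49 g

plain yogurt: 4 cup; basmati rice: 30 tbsp; butter: 894 g; diced celery: 306 g; olive oil: 630 mL; white rice: 49 g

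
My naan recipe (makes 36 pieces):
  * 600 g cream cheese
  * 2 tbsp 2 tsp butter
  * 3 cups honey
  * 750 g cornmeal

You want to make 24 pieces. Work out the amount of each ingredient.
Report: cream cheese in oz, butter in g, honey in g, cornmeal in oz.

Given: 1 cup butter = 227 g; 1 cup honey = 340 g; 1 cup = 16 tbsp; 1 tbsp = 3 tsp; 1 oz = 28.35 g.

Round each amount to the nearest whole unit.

cream cheese: 14 oz; butter: 25 g; honey: 680 g; cornmeal: 18 oz

Scaling factor: 24/36 = 2/3.
cream cheese: 600 g × 2/3 ÷ 28.35 g/oz ≈ 14 oz
butter: (2 tbsp + 2 tsp = 8/3 tbsp) × 2/3 ÷ 16 tbsp/cup × 227 g/cup ≈ 25 g
honey: 3 cup × 2/3 × 340 g/cup = 680 g
cornmeal: 750 g × 2/3 ÷ 28.35 g/oz ≈ 18 oz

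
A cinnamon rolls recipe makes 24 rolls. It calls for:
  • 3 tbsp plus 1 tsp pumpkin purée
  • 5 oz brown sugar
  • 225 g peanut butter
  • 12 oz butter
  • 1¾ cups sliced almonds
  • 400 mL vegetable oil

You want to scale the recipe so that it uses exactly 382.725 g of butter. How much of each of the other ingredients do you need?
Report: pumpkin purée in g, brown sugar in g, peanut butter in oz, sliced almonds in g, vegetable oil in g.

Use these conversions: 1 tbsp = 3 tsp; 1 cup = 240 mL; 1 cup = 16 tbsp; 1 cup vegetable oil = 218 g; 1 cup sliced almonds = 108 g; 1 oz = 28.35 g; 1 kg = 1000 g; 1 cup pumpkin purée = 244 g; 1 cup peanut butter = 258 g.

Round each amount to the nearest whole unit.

pumpkin purée: 57 g; brown sugar: 159 g; peanut butter: 9 oz; sliced almonds: 213 g; vegetable oil: 409 g

The original recipe has 340.2 g of butter, so the scaling factor is 382.725 ÷ 340.2 = 9/8 = 1.125.
pumpkin purée: (3 tbsp + 1 tsp = 10/3 tbsp) × 9/8 ÷ 16 tbsp/cup × 244 g/cup ≈ 57 g
brown sugar: 5 oz × 9/8 × 28.35 g/oz ≈ 159 g
peanut butter: 225 g × 9/8 ÷ 28.35 g/oz ≈ 9 oz
sliced almonds: 1.75 cup × 9/8 × 108 g/cup ≈ 213 g
vegetable oil: 400 mL × 9/8 ÷ 240 mL/cup × 218 g/cup ≈ 409 g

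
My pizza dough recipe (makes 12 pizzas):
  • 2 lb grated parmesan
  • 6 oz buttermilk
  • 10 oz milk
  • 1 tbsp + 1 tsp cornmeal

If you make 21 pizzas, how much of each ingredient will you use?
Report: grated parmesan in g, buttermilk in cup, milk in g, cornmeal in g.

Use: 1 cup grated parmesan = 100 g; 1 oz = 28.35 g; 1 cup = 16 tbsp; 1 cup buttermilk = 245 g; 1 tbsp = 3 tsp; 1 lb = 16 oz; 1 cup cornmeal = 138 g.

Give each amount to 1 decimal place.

Scaling factor: 21/12 = 7/4 = 1.75.
grated parmesan: 2 lb × 7/4 × 16 oz/lb × 28.35 g/oz = 1587.6 g
buttermilk: 6 oz × 7/4 × 28.35 g/oz ÷ 245 g/cup ≈ 1.2 cup
milk: 10 oz × 7/4 × 28.35 g/oz ≈ 496.1 g
cornmeal: (1 tbsp + 1 tsp = 4/3 tbsp) × 7/4 ÷ 16 tbsp/cup × 138 g/cup ≈ 20.1 g

grated parmesan: 1587.6 g; buttermilk: 1.2 cup; milk: 496.1 g; cornmeal: 20.1 g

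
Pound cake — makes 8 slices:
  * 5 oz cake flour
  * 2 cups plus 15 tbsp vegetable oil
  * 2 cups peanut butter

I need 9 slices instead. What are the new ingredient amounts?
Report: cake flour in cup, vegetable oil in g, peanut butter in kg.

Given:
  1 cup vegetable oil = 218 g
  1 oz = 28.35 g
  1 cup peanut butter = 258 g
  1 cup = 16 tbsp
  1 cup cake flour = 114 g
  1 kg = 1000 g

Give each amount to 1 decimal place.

cake flour: 1.4 cup; vegetable oil: 720.4 g; peanut butter: 0.6 kg

Scaling factor: 9/8 = 1.125.
cake flour: 5 oz × 9/8 × 28.35 g/oz ÷ 114 g/cup ≈ 1.4 cup
vegetable oil: (2 cup + 15 tbsp = 2.9375 cup) × 9/8 × 218 g/cup ≈ 720.4 g
peanut butter: 2 cup × 9/8 × 258 g/cup ÷ 1000 g/kg ≈ 0.6 kg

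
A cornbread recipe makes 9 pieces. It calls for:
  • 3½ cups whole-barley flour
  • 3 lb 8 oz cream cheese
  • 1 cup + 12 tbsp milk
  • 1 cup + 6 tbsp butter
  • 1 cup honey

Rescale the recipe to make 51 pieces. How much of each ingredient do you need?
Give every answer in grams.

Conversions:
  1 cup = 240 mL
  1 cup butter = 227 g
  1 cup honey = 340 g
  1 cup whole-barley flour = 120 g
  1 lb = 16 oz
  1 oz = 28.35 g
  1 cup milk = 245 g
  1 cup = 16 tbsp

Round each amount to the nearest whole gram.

Scaling factor: 51/9 = 17/3.
whole-barley flour: 3.5 cup × 17/3 × 120 g/cup = 2380 g
cream cheese: (3 lb + 8 oz = 3.5 lb) × 17/3 × 16 oz/lb × 28.35 g/oz ≈ 8996 g
milk: (1 cup + 12 tbsp = 1.75 cup) × 17/3 × 245 g/cup ≈ 2430 g
butter: (1 cup + 6 tbsp = 1.375 cup) × 17/3 × 227 g/cup ≈ 1769 g
honey: 1 cup × 17/3 × 340 g/cup ≈ 1927 g

whole-barley flour: 2380 g; cream cheese: 8996 g; milk: 2430 g; butter: 1769 g; honey: 1927 g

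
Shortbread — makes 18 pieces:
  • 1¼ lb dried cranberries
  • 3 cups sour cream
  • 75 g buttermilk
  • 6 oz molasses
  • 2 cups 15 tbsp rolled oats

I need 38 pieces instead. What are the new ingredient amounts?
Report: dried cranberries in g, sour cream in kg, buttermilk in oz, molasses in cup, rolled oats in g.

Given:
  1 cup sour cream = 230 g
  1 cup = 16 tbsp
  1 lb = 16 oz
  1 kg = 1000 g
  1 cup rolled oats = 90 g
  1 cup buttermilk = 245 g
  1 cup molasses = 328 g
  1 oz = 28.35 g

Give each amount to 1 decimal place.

dried cranberries: 1197.0 g; sour cream: 1.5 kg; buttermilk: 5.6 oz; molasses: 1.1 cup; rolled oats: 558.1 g

Scaling factor: 38/18 = 19/9.
dried cranberries: 1.25 lb × 19/9 × 16 oz/lb × 28.35 g/oz = 1197.0 g
sour cream: 3 cup × 19/9 × 230 g/cup ÷ 1000 g/kg ≈ 1.5 kg
buttermilk: 75 g × 19/9 ÷ 28.35 g/oz ≈ 5.6 oz
molasses: 6 oz × 19/9 × 28.35 g/oz ÷ 328 g/cup ≈ 1.1 cup
rolled oats: (2 cup + 15 tbsp = 2.9375 cup) × 19/9 × 90 g/cup ≈ 558.1 g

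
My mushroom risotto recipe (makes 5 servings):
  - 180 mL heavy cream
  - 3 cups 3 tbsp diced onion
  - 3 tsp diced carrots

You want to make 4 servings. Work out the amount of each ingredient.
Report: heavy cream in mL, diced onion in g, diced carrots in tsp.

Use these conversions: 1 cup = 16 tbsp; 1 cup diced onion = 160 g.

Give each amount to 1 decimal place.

heavy cream: 144.0 mL; diced onion: 408.0 g; diced carrots: 2.4 tsp

Scaling factor: 4/5 = 0.8.
heavy cream: 180 mL × 4/5 = 144.0 mL
diced onion: (3 cup + 3 tbsp = 3.1875 cup) × 4/5 × 160 g/cup = 408.0 g
diced carrots: 3 tsp × 4/5 = 2.4 tsp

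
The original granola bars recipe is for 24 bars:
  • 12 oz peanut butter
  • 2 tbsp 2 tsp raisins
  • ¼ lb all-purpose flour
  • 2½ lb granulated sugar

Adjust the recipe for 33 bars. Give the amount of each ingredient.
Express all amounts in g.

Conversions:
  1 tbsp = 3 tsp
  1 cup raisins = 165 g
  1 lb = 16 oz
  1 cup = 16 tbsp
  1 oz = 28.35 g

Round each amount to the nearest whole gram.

peanut butter: 468 g; raisins: 38 g; all-purpose flour: 156 g; granulated sugar: 1559 g

Scaling factor: 33/24 = 11/8 = 1.375.
peanut butter: 12 oz × 11/8 × 28.35 g/oz ≈ 468 g
raisins: (2 tbsp + 2 tsp = 8/3 tbsp) × 11/8 ÷ 16 tbsp/cup × 165 g/cup ≈ 38 g
all-purpose flour: 0.25 lb × 11/8 × 16 oz/lb × 28.35 g/oz ≈ 156 g
granulated sugar: 2.5 lb × 11/8 × 16 oz/lb × 28.35 g/oz ≈ 1559 g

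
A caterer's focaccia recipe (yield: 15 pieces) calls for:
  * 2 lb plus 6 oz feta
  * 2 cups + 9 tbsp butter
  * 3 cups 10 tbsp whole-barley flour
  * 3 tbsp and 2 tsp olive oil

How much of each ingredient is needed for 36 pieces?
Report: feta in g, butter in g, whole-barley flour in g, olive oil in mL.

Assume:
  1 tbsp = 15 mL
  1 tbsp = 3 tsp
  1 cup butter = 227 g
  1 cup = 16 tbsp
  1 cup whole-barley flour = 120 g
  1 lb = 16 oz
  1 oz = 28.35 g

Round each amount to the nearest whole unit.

feta: 2586 g; butter: 1396 g; whole-barley flour: 1044 g; olive oil: 132 mL

Scaling factor: 36/15 = 12/5 = 2.4.
feta: (2 lb + 6 oz = 2.375 lb) × 12/5 × 16 oz/lb × 28.35 g/oz ≈ 2586 g
butter: (2 cup + 9 tbsp = 2.5625 cup) × 12/5 × 227 g/cup ≈ 1396 g
whole-barley flour: (3 cup + 10 tbsp = 3.625 cup) × 12/5 × 120 g/cup = 1044 g
olive oil: (3 tbsp + 2 tsp = 11/3 tbsp) × 12/5 × 15 mL/tbsp = 132 mL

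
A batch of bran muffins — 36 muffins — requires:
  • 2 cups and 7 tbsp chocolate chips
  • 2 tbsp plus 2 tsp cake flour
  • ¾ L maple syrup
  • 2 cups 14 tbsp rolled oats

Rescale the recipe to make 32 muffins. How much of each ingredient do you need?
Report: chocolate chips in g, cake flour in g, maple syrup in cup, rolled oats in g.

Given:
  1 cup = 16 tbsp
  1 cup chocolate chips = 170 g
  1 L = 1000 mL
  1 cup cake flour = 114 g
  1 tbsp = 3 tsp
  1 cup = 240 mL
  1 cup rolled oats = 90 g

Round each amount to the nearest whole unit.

chocolate chips: 368 g; cake flour: 17 g; maple syrup: 3 cup; rolled oats: 230 g

Scaling factor: 32/36 = 8/9.
chocolate chips: (2 cup + 7 tbsp = 2.4375 cup) × 8/9 × 170 g/cup ≈ 368 g
cake flour: (2 tbsp + 2 tsp = 8/3 tbsp) × 8/9 ÷ 16 tbsp/cup × 114 g/cup ≈ 17 g
maple syrup: 0.75 L × 8/9 × 1000 mL/L ÷ 240 mL/cup ≈ 3 cup
rolled oats: (2 cup + 14 tbsp = 2.875 cup) × 8/9 × 90 g/cup = 230 g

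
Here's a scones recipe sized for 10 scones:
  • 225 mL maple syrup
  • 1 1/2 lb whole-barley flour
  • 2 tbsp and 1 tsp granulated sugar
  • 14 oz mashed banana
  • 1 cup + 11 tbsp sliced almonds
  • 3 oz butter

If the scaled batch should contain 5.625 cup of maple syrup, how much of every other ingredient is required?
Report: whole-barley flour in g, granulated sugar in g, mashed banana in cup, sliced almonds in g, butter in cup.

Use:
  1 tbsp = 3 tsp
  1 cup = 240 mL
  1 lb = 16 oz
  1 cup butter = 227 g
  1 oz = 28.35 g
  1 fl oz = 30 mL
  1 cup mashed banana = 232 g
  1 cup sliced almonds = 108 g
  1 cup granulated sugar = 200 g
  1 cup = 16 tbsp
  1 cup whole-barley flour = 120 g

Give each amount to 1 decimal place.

The original recipe has 0.9375 cup of maple syrup, so the scaling factor is 5.625 ÷ 0.9375 = 6.
whole-barley flour: 1.5 lb × 6 × 16 oz/lb × 28.35 g/oz = 4082.4 g
granulated sugar: (2 tbsp + 1 tsp = 7/3 tbsp) × 6 ÷ 16 tbsp/cup × 200 g/cup = 175.0 g
mashed banana: 14 oz × 6 × 28.35 g/oz ÷ 232 g/cup ≈ 10.3 cup
sliced almonds: (1 cup + 11 tbsp = 1.6875 cup) × 6 × 108 g/cup = 1093.5 g
butter: 3 oz × 6 × 28.35 g/oz ÷ 227 g/cup ≈ 2.2 cup

whole-barley flour: 4082.4 g; granulated sugar: 175.0 g; mashed banana: 10.3 cup; sliced almonds: 1093.5 g; butter: 2.2 cup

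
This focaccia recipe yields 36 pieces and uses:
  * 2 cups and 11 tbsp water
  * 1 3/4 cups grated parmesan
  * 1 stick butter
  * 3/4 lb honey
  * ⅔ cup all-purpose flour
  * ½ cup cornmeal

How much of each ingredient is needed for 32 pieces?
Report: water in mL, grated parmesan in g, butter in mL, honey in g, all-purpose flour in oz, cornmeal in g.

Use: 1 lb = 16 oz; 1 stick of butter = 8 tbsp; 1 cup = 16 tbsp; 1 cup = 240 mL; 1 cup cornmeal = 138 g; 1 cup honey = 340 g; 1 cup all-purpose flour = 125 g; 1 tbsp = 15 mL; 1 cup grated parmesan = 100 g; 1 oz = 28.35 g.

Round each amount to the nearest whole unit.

Scaling factor: 32/36 = 8/9.
water: (2 cup + 11 tbsp = 2.6875 cup) × 8/9 × 240 mL/cup ≈ 573 mL
grated parmesan: 1.75 cup × 8/9 × 100 g/cup ≈ 156 g
butter: 1 stick × 8/9 × 8 tbsp/stick × 15 mL/tbsp ≈ 107 mL
honey: 0.75 lb × 8/9 × 16 oz/lb × 28.35 g/oz ≈ 302 g
all-purpose flour: 2/3 cup × 8/9 × 125 g/cup ÷ 28.35 g/oz ≈ 3 oz
cornmeal: 0.5 cup × 8/9 × 138 g/cup ≈ 61 g

water: 573 mL; grated parmesan: 156 g; butter: 107 mL; honey: 302 g; all-purpose flour: 3 oz; cornmeal: 61 g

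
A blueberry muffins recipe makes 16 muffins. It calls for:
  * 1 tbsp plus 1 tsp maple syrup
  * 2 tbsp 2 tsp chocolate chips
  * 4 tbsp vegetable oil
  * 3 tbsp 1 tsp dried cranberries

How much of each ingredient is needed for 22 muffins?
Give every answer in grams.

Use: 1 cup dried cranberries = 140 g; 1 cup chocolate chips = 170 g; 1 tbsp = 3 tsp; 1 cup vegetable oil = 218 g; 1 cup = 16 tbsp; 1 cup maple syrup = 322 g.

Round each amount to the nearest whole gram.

maple syrup: 37 g; chocolate chips: 39 g; vegetable oil: 75 g; dried cranberries: 40 g

Scaling factor: 22/16 = 11/8 = 1.375.
maple syrup: (1 tbsp + 1 tsp = 4/3 tbsp) × 11/8 ÷ 16 tbsp/cup × 322 g/cup ≈ 37 g
chocolate chips: (2 tbsp + 2 tsp = 8/3 tbsp) × 11/8 ÷ 16 tbsp/cup × 170 g/cup ≈ 39 g
vegetable oil: 4 tbsp × 11/8 ÷ 16 tbsp/cup × 218 g/cup ≈ 75 g
dried cranberries: (3 tbsp + 1 tsp = 10/3 tbsp) × 11/8 ÷ 16 tbsp/cup × 140 g/cup ≈ 40 g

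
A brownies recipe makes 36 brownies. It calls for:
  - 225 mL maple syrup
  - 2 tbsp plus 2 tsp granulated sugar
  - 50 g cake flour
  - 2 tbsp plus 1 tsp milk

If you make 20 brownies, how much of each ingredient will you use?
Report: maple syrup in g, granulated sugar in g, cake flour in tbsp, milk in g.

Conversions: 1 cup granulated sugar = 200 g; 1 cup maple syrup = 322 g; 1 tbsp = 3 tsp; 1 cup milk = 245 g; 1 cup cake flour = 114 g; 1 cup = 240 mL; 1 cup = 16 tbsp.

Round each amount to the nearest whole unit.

Scaling factor: 20/36 = 5/9.
maple syrup: 225 mL × 5/9 ÷ 240 mL/cup × 322 g/cup ≈ 168 g
granulated sugar: (2 tbsp + 2 tsp = 8/3 tbsp) × 5/9 ÷ 16 tbsp/cup × 200 g/cup ≈ 19 g
cake flour: 50 g × 5/9 ÷ 114 g/cup × 16 tbsp/cup ≈ 4 tbsp
milk: (2 tbsp + 1 tsp = 7/3 tbsp) × 5/9 ÷ 16 tbsp/cup × 245 g/cup ≈ 20 g

maple syrup: 168 g; granulated sugar: 19 g; cake flour: 4 tbsp; milk: 20 g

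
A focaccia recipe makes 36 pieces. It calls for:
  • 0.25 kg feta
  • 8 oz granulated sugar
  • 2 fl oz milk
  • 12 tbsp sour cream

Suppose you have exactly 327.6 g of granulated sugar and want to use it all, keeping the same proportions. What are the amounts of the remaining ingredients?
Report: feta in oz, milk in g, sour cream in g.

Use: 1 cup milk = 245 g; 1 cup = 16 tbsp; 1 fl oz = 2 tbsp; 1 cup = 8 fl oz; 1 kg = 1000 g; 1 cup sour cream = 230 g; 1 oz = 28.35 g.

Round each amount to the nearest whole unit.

The original recipe has 226.8 g of granulated sugar, so the scaling factor is 327.6 ÷ 226.8 = 13/9.
feta: 0.25 kg × 13/9 × 1000 g/kg ÷ 28.35 g/oz ≈ 13 oz
milk: 2 fl oz × 13/9 ÷ 8 fl oz/cup × 245 g/cup ≈ 88 g
sour cream: 12 tbsp × 13/9 ÷ 16 tbsp/cup × 230 g/cup ≈ 249 g

feta: 13 oz; milk: 88 g; sour cream: 249 g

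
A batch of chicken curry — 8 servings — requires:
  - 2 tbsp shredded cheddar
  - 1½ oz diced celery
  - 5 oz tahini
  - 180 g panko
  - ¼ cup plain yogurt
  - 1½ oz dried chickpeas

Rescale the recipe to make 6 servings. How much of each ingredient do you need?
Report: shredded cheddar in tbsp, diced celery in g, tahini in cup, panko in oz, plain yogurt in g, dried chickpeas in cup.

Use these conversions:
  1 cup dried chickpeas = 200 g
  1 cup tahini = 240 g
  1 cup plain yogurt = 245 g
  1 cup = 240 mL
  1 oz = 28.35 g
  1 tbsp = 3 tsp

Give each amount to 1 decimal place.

Scaling factor: 6/8 = 3/4 = 0.75.
shredded cheddar: 2 tbsp × 3/4 = 1.5 tbsp
diced celery: 1.5 oz × 3/4 × 28.35 g/oz ≈ 31.9 g
tahini: 5 oz × 3/4 × 28.35 g/oz ÷ 240 g/cup ≈ 0.4 cup
panko: 180 g × 3/4 ÷ 28.35 g/oz ≈ 4.8 oz
plain yogurt: 0.25 cup × 3/4 × 245 g/cup ≈ 45.9 g
dried chickpeas: 1.5 oz × 3/4 × 28.35 g/oz ÷ 200 g/cup ≈ 0.2 cup

shredded cheddar: 1.5 tbsp; diced celery: 31.9 g; tahini: 0.4 cup; panko: 4.8 oz; plain yogurt: 45.9 g; dried chickpeas: 0.2 cup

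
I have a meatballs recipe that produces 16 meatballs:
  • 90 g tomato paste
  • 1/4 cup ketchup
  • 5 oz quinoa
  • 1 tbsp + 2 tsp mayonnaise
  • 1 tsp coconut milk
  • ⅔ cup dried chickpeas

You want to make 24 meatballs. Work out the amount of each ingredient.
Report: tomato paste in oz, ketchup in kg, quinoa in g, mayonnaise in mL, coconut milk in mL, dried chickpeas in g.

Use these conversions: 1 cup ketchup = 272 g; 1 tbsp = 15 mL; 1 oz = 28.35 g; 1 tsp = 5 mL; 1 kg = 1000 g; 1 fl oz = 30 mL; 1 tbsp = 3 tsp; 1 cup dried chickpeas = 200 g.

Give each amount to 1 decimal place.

Scaling factor: 24/16 = 3/2 = 1.5.
tomato paste: 90 g × 3/2 ÷ 28.35 g/oz ≈ 4.8 oz
ketchup: 0.25 cup × 3/2 × 272 g/cup ÷ 1000 g/kg ≈ 0.1 kg
quinoa: 5 oz × 3/2 × 28.35 g/oz ≈ 212.6 g
mayonnaise: (1 tbsp + 2 tsp = 5/3 tbsp) × 3/2 × 15 mL/tbsp = 37.5 mL
coconut milk: 1 tsp × 3/2 × 5 mL/tsp = 7.5 mL
dried chickpeas: 2/3 cup × 3/2 × 200 g/cup = 200.0 g

tomato paste: 4.8 oz; ketchup: 0.1 kg; quinoa: 212.6 g; mayonnaise: 37.5 mL; coconut milk: 7.5 mL; dried chickpeas: 200.0 g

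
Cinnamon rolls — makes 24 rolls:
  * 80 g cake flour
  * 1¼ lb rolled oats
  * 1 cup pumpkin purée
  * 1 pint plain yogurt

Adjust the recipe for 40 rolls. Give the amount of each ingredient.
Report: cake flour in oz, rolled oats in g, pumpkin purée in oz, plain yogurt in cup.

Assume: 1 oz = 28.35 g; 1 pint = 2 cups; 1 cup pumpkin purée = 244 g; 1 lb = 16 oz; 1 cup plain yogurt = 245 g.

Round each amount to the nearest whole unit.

cake flour: 5 oz; rolled oats: 945 g; pumpkin purée: 14 oz; plain yogurt: 3 cup

Scaling factor: 40/24 = 5/3.
cake flour: 80 g × 5/3 ÷ 28.35 g/oz ≈ 5 oz
rolled oats: 1.25 lb × 5/3 × 16 oz/lb × 28.35 g/oz = 945 g
pumpkin purée: 1 cup × 5/3 × 244 g/cup ÷ 28.35 g/oz ≈ 14 oz
plain yogurt: 1 pint × 5/3 × 2 cup/pint ≈ 3 cup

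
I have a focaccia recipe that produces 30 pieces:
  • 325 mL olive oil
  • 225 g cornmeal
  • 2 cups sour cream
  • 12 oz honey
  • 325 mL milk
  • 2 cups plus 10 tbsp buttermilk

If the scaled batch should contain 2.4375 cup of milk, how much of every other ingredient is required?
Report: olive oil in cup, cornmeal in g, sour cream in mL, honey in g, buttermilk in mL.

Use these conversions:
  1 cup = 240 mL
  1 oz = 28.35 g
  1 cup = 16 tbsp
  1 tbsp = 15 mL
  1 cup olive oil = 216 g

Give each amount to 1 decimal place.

olive oil: 2.4 cup; cornmeal: 405.0 g; sour cream: 864.0 mL; honey: 612.4 g; buttermilk: 1134.0 mL

The original recipe has 65/48 cup of milk, so the scaling factor is 2.4375 ÷ 65/48 = 9/5 = 1.8.
olive oil: 325 mL × 9/5 ÷ 240 mL/cup ≈ 2.4 cup
cornmeal: 225 g × 9/5 = 405.0 g
sour cream: 2 cup × 9/5 × 240 mL/cup = 864.0 mL
honey: 12 oz × 9/5 × 28.35 g/oz ≈ 612.4 g
buttermilk: (2 cup + 10 tbsp = 2.625 cup) × 9/5 × 240 mL/cup = 1134.0 mL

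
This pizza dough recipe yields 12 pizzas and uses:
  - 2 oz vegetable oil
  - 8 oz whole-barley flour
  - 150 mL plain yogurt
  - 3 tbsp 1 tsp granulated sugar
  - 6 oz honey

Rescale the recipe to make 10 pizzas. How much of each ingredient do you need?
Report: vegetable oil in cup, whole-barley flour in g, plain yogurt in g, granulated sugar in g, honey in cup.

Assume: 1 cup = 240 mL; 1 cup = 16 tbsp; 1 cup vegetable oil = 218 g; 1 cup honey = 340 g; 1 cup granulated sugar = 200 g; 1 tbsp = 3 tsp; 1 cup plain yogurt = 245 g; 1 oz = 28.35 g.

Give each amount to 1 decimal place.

Scaling factor: 10/12 = 5/6.
vegetable oil: 2 oz × 5/6 × 28.35 g/oz ÷ 218 g/cup ≈ 0.2 cup
whole-barley flour: 8 oz × 5/6 × 28.35 g/oz = 189.0 g
plain yogurt: 150 mL × 5/6 ÷ 240 mL/cup × 245 g/cup ≈ 127.6 g
granulated sugar: (3 tbsp + 1 tsp = 10/3 tbsp) × 5/6 ÷ 16 tbsp/cup × 200 g/cup ≈ 34.7 g
honey: 6 oz × 5/6 × 28.35 g/oz ÷ 340 g/cup ≈ 0.4 cup

vegetable oil: 0.2 cup; whole-barley flour: 189.0 g; plain yogurt: 127.6 g; granulated sugar: 34.7 g; honey: 0.4 cup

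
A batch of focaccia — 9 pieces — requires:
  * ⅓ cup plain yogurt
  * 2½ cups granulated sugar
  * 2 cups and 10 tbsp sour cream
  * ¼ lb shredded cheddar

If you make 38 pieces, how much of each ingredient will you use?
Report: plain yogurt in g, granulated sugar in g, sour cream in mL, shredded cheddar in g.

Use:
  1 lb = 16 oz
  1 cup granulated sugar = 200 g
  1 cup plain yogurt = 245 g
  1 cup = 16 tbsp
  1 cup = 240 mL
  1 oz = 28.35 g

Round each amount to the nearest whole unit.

Scaling factor: 38/9.
plain yogurt: 1/3 cup × 38/9 × 245 g/cup ≈ 345 g
granulated sugar: 2.5 cup × 38/9 × 200 g/cup ≈ 2111 g
sour cream: (2 cup + 10 tbsp = 2.625 cup) × 38/9 × 240 mL/cup = 2660 mL
shredded cheddar: 0.25 lb × 38/9 × 16 oz/lb × 28.35 g/oz ≈ 479 g

plain yogurt: 345 g; granulated sugar: 2111 g; sour cream: 2660 mL; shredded cheddar: 479 g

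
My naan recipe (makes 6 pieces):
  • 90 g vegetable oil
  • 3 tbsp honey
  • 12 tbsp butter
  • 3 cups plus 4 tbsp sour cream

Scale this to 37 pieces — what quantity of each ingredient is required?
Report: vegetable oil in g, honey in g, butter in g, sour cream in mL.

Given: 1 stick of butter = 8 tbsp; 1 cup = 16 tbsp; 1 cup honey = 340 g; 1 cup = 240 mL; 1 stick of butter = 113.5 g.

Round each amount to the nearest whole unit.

Scaling factor: 37/6.
vegetable oil: 90 g × 37/6 = 555 g
honey: 3 tbsp × 37/6 ÷ 16 tbsp/cup × 340 g/cup ≈ 393 g
butter: 12 tbsp × 37/6 ÷ 8 tbsp/stick × 113.5 g/stick ≈ 1050 g
sour cream: (3 cup + 4 tbsp = 3.25 cup) × 37/6 × 240 mL/cup = 4810 mL

vegetable oil: 555 g; honey: 393 g; butter: 1050 g; sour cream: 4810 mL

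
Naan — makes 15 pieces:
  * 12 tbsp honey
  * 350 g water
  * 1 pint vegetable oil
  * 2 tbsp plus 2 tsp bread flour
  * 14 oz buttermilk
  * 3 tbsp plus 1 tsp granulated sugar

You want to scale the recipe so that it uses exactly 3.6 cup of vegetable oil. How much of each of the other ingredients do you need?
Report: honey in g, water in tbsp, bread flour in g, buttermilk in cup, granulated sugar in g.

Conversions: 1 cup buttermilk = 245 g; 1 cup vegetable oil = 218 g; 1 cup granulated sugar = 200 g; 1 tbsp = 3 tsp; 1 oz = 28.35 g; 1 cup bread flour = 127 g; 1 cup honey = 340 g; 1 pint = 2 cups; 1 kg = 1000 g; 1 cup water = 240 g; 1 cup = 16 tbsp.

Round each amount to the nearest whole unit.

The original recipe has 2 cup of vegetable oil, so the scaling factor is 3.6 ÷ 2 = 9/5 = 1.8.
honey: 12 tbsp × 9/5 ÷ 16 tbsp/cup × 340 g/cup = 459 g
water: 350 g × 9/5 ÷ 240 g/cup × 16 tbsp/cup = 42 tbsp
bread flour: (2 tbsp + 2 tsp = 8/3 tbsp) × 9/5 ÷ 16 tbsp/cup × 127 g/cup ≈ 38 g
buttermilk: 14 oz × 9/5 × 28.35 g/oz ÷ 245 g/cup ≈ 3 cup
granulated sugar: (3 tbsp + 1 tsp = 10/3 tbsp) × 9/5 ÷ 16 tbsp/cup × 200 g/cup = 75 g

honey: 459 g; water: 42 tbsp; bread flour: 38 g; buttermilk: 3 cup; granulated sugar: 75 g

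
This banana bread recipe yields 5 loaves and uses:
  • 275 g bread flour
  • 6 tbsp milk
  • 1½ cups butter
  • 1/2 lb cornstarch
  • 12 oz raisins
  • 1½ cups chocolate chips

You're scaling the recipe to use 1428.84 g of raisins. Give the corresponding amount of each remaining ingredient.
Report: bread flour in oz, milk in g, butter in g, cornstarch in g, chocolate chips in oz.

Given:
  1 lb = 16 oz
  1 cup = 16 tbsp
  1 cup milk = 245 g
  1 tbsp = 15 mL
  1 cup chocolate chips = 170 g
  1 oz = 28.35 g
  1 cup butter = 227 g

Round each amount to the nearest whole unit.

bread flour: 41 oz; milk: 386 g; butter: 1430 g; cornstarch: 953 g; chocolate chips: 38 oz

The original recipe has 340.2 g of raisins, so the scaling factor is 1428.84 ÷ 340.2 = 21/5 = 4.2.
bread flour: 275 g × 21/5 ÷ 28.35 g/oz ≈ 41 oz
milk: 6 tbsp × 21/5 ÷ 16 tbsp/cup × 245 g/cup ≈ 386 g
butter: 1.5 cup × 21/5 × 227 g/cup ≈ 1430 g
cornstarch: 0.5 lb × 21/5 × 16 oz/lb × 28.35 g/oz ≈ 953 g
chocolate chips: 1.5 cup × 21/5 × 170 g/cup ÷ 28.35 g/oz ≈ 38 oz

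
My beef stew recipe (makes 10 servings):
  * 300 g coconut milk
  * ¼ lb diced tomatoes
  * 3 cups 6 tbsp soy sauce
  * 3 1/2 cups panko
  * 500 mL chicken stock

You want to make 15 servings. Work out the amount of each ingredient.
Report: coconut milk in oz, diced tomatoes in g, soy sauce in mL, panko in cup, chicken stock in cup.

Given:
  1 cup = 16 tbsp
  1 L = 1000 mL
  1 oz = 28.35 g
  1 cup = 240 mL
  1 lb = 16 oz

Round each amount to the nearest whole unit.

coconut milk: 16 oz; diced tomatoes: 170 g; soy sauce: 1215 mL; panko: 5 cup; chicken stock: 3 cup

Scaling factor: 15/10 = 3/2 = 1.5.
coconut milk: 300 g × 3/2 ÷ 28.35 g/oz ≈ 16 oz
diced tomatoes: 0.25 lb × 3/2 × 16 oz/lb × 28.35 g/oz ≈ 170 g
soy sauce: (3 cup + 6 tbsp = 3.375 cup) × 3/2 × 240 mL/cup = 1215 mL
panko: 3.5 cup × 3/2 ≈ 5 cup
chicken stock: 500 mL × 3/2 ÷ 240 mL/cup ≈ 3 cup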